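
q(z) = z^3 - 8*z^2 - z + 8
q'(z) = 3*z^2 - 16*z - 1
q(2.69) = -33.11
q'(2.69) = -22.33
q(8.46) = 32.46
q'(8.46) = 78.35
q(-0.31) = 7.51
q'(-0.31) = 4.25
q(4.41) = -66.23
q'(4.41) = -13.22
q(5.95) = -70.53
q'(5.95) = 10.01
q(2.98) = -39.56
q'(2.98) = -22.04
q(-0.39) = 7.11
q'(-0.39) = 5.70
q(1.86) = -15.10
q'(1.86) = -20.38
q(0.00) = 8.00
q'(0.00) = -1.00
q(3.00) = -40.00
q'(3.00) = -22.00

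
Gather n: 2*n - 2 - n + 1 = n - 1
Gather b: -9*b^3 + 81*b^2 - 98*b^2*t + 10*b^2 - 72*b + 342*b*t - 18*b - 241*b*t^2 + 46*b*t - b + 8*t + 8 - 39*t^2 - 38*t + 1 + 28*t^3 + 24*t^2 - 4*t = -9*b^3 + b^2*(91 - 98*t) + b*(-241*t^2 + 388*t - 91) + 28*t^3 - 15*t^2 - 34*t + 9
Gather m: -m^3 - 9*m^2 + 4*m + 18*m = -m^3 - 9*m^2 + 22*m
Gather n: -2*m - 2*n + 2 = -2*m - 2*n + 2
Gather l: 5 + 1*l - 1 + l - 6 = 2*l - 2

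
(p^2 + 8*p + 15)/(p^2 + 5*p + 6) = (p + 5)/(p + 2)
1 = 1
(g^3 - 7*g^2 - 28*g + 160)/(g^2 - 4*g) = g - 3 - 40/g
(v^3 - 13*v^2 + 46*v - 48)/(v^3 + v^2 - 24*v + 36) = (v - 8)/(v + 6)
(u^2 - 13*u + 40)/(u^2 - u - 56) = (u - 5)/(u + 7)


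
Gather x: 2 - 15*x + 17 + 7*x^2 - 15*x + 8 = 7*x^2 - 30*x + 27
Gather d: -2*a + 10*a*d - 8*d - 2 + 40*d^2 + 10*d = -2*a + 40*d^2 + d*(10*a + 2) - 2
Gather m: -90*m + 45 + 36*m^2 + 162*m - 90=36*m^2 + 72*m - 45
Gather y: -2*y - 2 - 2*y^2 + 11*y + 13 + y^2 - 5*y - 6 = -y^2 + 4*y + 5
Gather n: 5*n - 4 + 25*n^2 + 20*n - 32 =25*n^2 + 25*n - 36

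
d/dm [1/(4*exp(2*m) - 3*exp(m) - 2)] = (3 - 8*exp(m))*exp(m)/(-4*exp(2*m) + 3*exp(m) + 2)^2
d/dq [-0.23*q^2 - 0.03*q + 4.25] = -0.46*q - 0.03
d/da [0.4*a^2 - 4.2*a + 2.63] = 0.8*a - 4.2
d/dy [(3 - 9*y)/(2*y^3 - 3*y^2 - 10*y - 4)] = 3*(12*y^3 - 15*y^2 + 6*y + 22)/(4*y^6 - 12*y^5 - 31*y^4 + 44*y^3 + 124*y^2 + 80*y + 16)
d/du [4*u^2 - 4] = 8*u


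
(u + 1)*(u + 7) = u^2 + 8*u + 7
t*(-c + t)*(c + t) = -c^2*t + t^3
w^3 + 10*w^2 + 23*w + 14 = (w + 1)*(w + 2)*(w + 7)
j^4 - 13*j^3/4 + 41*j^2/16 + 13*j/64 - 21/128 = (j - 7/4)*(j - 3/2)*(j - 1/4)*(j + 1/4)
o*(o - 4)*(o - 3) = o^3 - 7*o^2 + 12*o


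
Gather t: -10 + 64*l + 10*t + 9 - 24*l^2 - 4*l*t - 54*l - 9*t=-24*l^2 + 10*l + t*(1 - 4*l) - 1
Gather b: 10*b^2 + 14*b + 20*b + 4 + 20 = 10*b^2 + 34*b + 24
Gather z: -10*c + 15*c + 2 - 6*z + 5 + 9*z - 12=5*c + 3*z - 5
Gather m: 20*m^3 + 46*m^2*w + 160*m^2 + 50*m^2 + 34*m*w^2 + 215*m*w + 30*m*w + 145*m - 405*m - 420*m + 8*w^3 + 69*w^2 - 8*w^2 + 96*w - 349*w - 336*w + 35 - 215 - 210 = 20*m^3 + m^2*(46*w + 210) + m*(34*w^2 + 245*w - 680) + 8*w^3 + 61*w^2 - 589*w - 390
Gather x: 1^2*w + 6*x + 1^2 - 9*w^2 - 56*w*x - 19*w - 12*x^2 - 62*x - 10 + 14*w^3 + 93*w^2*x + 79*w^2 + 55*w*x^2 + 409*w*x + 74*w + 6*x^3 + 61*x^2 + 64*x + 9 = 14*w^3 + 70*w^2 + 56*w + 6*x^3 + x^2*(55*w + 49) + x*(93*w^2 + 353*w + 8)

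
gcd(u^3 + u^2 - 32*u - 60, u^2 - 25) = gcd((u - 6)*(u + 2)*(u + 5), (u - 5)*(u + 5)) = u + 5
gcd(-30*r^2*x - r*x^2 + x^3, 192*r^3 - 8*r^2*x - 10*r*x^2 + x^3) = -6*r + x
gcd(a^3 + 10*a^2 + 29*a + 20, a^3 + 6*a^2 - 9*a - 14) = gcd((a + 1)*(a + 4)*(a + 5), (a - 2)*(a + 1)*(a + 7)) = a + 1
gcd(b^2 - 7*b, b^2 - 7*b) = b^2 - 7*b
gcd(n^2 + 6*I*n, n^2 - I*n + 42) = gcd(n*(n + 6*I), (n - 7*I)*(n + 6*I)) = n + 6*I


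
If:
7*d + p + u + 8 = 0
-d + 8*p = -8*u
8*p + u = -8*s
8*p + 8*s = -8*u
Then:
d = -64/57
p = -8/57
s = 8/57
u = 0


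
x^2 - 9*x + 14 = (x - 7)*(x - 2)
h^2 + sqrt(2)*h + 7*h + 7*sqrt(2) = (h + 7)*(h + sqrt(2))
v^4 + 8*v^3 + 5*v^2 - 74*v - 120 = (v - 3)*(v + 2)*(v + 4)*(v + 5)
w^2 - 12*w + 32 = (w - 8)*(w - 4)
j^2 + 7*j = j*(j + 7)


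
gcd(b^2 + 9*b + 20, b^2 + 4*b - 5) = b + 5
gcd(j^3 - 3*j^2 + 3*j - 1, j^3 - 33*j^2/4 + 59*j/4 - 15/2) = j - 1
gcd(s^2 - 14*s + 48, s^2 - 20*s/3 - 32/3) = s - 8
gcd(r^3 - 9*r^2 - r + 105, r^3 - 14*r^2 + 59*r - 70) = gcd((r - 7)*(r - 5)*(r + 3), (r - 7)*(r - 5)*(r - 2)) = r^2 - 12*r + 35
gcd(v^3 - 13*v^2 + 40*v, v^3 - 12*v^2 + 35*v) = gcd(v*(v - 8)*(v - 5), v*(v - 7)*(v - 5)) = v^2 - 5*v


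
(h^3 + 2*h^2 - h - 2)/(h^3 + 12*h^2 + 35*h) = (h^3 + 2*h^2 - h - 2)/(h*(h^2 + 12*h + 35))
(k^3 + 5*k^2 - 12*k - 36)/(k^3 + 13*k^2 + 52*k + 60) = (k - 3)/(k + 5)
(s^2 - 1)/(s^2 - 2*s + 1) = (s + 1)/(s - 1)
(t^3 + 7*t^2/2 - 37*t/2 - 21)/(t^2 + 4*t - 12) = (2*t^2 - 5*t - 7)/(2*(t - 2))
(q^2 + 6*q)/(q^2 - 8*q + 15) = q*(q + 6)/(q^2 - 8*q + 15)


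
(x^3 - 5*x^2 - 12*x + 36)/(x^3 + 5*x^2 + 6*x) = (x^2 - 8*x + 12)/(x*(x + 2))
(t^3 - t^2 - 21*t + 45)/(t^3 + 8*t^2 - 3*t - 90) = (t - 3)/(t + 6)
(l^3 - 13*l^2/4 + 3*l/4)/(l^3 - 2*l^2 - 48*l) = (-4*l^2 + 13*l - 3)/(4*(-l^2 + 2*l + 48))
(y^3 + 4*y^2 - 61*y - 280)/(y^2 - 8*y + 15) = (y^3 + 4*y^2 - 61*y - 280)/(y^2 - 8*y + 15)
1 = 1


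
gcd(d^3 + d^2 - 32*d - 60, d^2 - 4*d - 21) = 1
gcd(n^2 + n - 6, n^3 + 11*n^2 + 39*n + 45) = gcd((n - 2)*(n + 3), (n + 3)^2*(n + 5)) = n + 3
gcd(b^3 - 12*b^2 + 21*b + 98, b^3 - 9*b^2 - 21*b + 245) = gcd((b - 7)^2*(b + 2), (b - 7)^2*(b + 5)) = b^2 - 14*b + 49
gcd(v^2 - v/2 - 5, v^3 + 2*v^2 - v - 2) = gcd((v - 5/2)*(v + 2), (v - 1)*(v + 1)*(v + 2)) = v + 2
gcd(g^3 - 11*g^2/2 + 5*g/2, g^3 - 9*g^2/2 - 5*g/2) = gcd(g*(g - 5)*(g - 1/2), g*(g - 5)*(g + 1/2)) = g^2 - 5*g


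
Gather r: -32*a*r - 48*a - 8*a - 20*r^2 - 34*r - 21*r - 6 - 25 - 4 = -56*a - 20*r^2 + r*(-32*a - 55) - 35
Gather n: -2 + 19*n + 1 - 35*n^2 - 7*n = -35*n^2 + 12*n - 1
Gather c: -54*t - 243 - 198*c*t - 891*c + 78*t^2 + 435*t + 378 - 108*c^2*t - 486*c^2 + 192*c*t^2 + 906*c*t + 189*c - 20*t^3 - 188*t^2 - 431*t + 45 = c^2*(-108*t - 486) + c*(192*t^2 + 708*t - 702) - 20*t^3 - 110*t^2 - 50*t + 180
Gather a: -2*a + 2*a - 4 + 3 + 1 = 0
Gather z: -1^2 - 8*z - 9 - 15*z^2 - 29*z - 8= -15*z^2 - 37*z - 18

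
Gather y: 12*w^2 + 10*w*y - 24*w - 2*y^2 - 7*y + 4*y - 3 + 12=12*w^2 - 24*w - 2*y^2 + y*(10*w - 3) + 9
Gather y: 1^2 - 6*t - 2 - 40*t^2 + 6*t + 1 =-40*t^2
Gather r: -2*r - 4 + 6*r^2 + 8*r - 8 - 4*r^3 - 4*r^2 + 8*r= -4*r^3 + 2*r^2 + 14*r - 12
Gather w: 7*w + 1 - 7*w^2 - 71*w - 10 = -7*w^2 - 64*w - 9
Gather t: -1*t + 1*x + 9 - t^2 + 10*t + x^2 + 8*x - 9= -t^2 + 9*t + x^2 + 9*x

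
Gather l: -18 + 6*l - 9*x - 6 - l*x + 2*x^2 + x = l*(6 - x) + 2*x^2 - 8*x - 24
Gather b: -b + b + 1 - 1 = 0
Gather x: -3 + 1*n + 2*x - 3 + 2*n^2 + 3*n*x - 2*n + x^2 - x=2*n^2 - n + x^2 + x*(3*n + 1) - 6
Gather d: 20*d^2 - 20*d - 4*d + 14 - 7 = 20*d^2 - 24*d + 7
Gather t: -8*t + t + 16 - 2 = 14 - 7*t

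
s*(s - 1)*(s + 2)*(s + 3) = s^4 + 4*s^3 + s^2 - 6*s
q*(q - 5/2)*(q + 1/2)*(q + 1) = q^4 - q^3 - 13*q^2/4 - 5*q/4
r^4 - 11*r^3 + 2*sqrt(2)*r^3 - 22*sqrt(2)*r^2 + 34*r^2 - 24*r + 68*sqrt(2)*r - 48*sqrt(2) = (r - 6)*(r - 4)*(r - 1)*(r + 2*sqrt(2))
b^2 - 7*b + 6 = (b - 6)*(b - 1)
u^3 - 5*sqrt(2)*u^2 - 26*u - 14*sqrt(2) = (u - 7*sqrt(2))*(u + sqrt(2))^2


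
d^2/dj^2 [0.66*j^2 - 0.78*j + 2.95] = 1.32000000000000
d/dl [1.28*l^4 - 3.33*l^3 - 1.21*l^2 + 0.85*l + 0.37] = 5.12*l^3 - 9.99*l^2 - 2.42*l + 0.85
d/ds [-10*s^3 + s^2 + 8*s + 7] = -30*s^2 + 2*s + 8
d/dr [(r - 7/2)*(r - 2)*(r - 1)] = 3*r^2 - 13*r + 25/2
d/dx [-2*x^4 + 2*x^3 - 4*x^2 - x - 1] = -8*x^3 + 6*x^2 - 8*x - 1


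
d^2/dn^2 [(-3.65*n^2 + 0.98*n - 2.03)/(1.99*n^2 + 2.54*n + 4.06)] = (-1.4210854715202e-14*n^4 + 44.660376*n^3 + 128.704842*n^2 - 109.0719*n - 133.933716)/(7.880599*n^6 + 30.175962*n^5 + 86.75007*n^4 + 139.51712*n^3 + 176.98758*n^2 + 125.605032*n + 66.923416)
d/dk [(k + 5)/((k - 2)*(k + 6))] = (-k^2 - 10*k - 32)/(k^4 + 8*k^3 - 8*k^2 - 96*k + 144)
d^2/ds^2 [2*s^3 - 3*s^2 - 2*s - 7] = 12*s - 6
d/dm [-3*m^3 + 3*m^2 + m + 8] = -9*m^2 + 6*m + 1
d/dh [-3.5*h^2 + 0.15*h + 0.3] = 0.15 - 7.0*h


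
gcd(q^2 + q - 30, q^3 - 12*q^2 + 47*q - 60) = q - 5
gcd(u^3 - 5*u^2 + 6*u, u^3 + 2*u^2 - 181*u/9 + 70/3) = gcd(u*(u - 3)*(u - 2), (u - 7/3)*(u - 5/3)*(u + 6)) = 1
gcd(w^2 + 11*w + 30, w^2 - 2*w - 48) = w + 6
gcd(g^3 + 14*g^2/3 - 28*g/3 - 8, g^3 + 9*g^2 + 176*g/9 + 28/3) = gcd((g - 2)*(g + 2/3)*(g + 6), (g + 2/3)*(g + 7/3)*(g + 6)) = g^2 + 20*g/3 + 4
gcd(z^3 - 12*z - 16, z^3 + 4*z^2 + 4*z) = z^2 + 4*z + 4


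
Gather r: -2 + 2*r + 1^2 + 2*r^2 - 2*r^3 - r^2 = -2*r^3 + r^2 + 2*r - 1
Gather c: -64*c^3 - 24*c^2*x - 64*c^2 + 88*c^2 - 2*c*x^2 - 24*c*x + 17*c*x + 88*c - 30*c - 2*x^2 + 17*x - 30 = -64*c^3 + c^2*(24 - 24*x) + c*(-2*x^2 - 7*x + 58) - 2*x^2 + 17*x - 30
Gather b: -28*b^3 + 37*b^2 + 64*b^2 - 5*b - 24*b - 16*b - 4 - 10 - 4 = -28*b^3 + 101*b^2 - 45*b - 18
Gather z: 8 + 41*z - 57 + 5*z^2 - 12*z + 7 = 5*z^2 + 29*z - 42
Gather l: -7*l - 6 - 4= -7*l - 10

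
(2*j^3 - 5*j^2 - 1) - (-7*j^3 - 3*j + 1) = 9*j^3 - 5*j^2 + 3*j - 2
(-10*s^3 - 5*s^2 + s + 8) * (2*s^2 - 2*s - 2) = -20*s^5 + 10*s^4 + 32*s^3 + 24*s^2 - 18*s - 16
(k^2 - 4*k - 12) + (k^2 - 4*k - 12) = 2*k^2 - 8*k - 24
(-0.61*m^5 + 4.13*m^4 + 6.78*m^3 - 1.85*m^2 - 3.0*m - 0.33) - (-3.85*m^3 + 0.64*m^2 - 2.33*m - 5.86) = -0.61*m^5 + 4.13*m^4 + 10.63*m^3 - 2.49*m^2 - 0.67*m + 5.53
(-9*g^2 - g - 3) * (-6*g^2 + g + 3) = 54*g^4 - 3*g^3 - 10*g^2 - 6*g - 9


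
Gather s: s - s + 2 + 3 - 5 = 0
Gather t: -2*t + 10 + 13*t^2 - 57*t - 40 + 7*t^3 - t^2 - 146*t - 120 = 7*t^3 + 12*t^2 - 205*t - 150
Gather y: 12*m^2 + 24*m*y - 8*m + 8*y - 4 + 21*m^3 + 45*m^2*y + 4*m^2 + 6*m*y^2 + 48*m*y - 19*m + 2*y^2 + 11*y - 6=21*m^3 + 16*m^2 - 27*m + y^2*(6*m + 2) + y*(45*m^2 + 72*m + 19) - 10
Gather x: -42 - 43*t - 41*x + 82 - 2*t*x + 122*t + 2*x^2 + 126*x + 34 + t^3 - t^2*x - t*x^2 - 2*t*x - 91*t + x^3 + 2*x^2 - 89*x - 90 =t^3 - 12*t + x^3 + x^2*(4 - t) + x*(-t^2 - 4*t - 4) - 16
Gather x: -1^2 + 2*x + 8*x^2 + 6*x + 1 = 8*x^2 + 8*x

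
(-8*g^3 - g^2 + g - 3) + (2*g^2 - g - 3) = -8*g^3 + g^2 - 6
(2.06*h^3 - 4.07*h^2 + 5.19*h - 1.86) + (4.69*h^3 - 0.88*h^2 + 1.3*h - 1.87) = 6.75*h^3 - 4.95*h^2 + 6.49*h - 3.73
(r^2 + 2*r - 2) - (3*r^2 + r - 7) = -2*r^2 + r + 5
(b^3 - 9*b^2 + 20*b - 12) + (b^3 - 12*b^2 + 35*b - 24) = 2*b^3 - 21*b^2 + 55*b - 36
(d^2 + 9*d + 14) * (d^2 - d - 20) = d^4 + 8*d^3 - 15*d^2 - 194*d - 280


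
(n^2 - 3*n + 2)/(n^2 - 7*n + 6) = (n - 2)/(n - 6)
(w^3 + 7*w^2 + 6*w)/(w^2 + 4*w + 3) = w*(w + 6)/(w + 3)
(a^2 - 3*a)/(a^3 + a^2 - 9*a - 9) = a/(a^2 + 4*a + 3)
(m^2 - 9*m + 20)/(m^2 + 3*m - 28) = (m - 5)/(m + 7)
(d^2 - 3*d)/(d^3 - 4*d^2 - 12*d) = (3 - d)/(-d^2 + 4*d + 12)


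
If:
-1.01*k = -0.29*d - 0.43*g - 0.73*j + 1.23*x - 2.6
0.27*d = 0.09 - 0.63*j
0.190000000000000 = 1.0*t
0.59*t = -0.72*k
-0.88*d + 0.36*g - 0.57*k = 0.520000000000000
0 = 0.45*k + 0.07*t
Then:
No Solution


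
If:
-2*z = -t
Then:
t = 2*z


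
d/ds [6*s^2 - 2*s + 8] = 12*s - 2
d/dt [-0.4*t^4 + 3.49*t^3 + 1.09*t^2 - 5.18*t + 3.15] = -1.6*t^3 + 10.47*t^2 + 2.18*t - 5.18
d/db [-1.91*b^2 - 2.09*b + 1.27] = -3.82*b - 2.09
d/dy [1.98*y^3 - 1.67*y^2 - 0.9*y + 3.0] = 5.94*y^2 - 3.34*y - 0.9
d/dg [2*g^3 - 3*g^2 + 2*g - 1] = 6*g^2 - 6*g + 2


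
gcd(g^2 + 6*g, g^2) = g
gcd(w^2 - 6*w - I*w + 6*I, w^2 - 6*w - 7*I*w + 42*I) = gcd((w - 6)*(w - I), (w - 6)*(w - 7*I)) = w - 6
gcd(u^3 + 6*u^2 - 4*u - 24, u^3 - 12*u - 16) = u + 2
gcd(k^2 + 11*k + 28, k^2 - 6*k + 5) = 1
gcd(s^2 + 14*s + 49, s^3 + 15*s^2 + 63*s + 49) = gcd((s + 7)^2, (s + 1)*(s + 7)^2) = s^2 + 14*s + 49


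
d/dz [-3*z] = -3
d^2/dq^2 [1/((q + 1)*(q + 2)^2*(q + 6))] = 2*(10*q^4 + 125*q^3 + 528*q^2 + 836*q + 448)/(q^10 + 29*q^9 + 357*q^8 + 2451*q^7 + 10398*q^6 + 28572*q^5 + 51704*q^4 + 61072*q^3 + 45216*q^2 + 19008*q + 3456)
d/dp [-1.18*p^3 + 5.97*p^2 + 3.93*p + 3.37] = -3.54*p^2 + 11.94*p + 3.93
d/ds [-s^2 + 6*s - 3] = 6 - 2*s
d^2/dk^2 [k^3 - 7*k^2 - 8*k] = 6*k - 14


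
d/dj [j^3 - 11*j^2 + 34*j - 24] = 3*j^2 - 22*j + 34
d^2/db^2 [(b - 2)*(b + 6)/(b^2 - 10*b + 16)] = 28/(b^3 - 24*b^2 + 192*b - 512)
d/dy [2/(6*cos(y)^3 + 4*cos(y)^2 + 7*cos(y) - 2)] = 2*(18*cos(y)^2 + 8*cos(y) + 7)*sin(y)/(6*cos(y)^3 + 4*cos(y)^2 + 7*cos(y) - 2)^2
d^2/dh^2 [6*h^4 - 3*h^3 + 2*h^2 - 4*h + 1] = 72*h^2 - 18*h + 4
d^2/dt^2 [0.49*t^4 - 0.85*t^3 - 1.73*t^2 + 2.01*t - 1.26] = 5.88*t^2 - 5.1*t - 3.46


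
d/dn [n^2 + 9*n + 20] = 2*n + 9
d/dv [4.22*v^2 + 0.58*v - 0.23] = 8.44*v + 0.58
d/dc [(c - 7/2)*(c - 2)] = 2*c - 11/2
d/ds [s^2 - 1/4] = 2*s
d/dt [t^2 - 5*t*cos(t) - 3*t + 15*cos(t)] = 5*t*sin(t) + 2*t - 15*sin(t) - 5*cos(t) - 3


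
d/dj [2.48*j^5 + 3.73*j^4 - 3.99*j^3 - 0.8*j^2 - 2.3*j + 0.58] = 12.4*j^4 + 14.92*j^3 - 11.97*j^2 - 1.6*j - 2.3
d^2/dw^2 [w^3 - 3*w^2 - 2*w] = 6*w - 6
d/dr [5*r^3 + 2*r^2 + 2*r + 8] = 15*r^2 + 4*r + 2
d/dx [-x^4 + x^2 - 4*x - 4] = -4*x^3 + 2*x - 4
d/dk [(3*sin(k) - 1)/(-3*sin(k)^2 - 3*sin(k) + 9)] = (3*sin(k)^2 - 2*sin(k) + 8)*cos(k)/(3*(sin(k)^2 + sin(k) - 3)^2)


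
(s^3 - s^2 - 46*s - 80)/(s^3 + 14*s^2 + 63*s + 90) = (s^2 - 6*s - 16)/(s^2 + 9*s + 18)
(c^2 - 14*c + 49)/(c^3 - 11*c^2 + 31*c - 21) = (c - 7)/(c^2 - 4*c + 3)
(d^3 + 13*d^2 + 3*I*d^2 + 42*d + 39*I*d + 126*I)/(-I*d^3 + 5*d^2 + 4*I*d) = (I*d^3 + d^2*(-3 + 13*I) + 3*d*(-13 + 14*I) - 126)/(d*(d^2 + 5*I*d - 4))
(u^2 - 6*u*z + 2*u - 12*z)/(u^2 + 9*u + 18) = (u^2 - 6*u*z + 2*u - 12*z)/(u^2 + 9*u + 18)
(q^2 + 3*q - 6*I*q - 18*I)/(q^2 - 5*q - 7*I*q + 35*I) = (q^2 + q*(3 - 6*I) - 18*I)/(q^2 + q*(-5 - 7*I) + 35*I)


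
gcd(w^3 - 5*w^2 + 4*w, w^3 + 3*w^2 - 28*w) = w^2 - 4*w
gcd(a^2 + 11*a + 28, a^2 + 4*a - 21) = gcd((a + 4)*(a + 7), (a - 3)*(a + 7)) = a + 7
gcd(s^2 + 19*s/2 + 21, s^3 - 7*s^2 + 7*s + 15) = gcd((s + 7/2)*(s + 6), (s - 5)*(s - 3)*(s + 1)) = 1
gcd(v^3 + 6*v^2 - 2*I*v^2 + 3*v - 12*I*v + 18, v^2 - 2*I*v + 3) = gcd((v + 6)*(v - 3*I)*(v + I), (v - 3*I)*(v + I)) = v^2 - 2*I*v + 3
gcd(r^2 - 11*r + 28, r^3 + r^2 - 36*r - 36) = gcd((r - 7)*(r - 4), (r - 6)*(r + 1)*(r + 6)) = 1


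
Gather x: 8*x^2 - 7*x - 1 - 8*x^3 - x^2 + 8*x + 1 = -8*x^3 + 7*x^2 + x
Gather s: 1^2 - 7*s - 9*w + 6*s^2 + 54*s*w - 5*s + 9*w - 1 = 6*s^2 + s*(54*w - 12)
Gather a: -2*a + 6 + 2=8 - 2*a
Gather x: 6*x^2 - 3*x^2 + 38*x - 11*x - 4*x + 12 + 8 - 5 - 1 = 3*x^2 + 23*x + 14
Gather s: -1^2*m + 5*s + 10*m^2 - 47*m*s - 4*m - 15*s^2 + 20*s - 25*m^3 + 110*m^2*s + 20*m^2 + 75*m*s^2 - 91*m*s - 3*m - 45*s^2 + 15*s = -25*m^3 + 30*m^2 - 8*m + s^2*(75*m - 60) + s*(110*m^2 - 138*m + 40)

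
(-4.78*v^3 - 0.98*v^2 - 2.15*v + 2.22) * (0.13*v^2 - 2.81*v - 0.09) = -0.6214*v^5 + 13.3044*v^4 + 2.9045*v^3 + 6.4183*v^2 - 6.0447*v - 0.1998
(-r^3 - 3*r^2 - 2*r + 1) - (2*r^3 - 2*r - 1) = -3*r^3 - 3*r^2 + 2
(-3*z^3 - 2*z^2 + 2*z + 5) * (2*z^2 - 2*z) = -6*z^5 + 2*z^4 + 8*z^3 + 6*z^2 - 10*z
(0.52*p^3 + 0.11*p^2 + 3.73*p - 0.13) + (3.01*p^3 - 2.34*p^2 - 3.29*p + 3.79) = 3.53*p^3 - 2.23*p^2 + 0.44*p + 3.66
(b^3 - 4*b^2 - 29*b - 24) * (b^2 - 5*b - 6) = b^5 - 9*b^4 - 15*b^3 + 145*b^2 + 294*b + 144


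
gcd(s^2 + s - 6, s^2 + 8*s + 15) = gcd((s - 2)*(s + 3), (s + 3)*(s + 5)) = s + 3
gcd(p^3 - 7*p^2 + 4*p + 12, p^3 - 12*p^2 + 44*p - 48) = p^2 - 8*p + 12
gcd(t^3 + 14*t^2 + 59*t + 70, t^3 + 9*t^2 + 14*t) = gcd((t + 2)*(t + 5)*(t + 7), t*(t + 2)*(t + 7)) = t^2 + 9*t + 14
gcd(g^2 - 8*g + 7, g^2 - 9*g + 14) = g - 7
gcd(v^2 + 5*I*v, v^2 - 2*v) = v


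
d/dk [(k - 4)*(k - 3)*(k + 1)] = 3*k^2 - 12*k + 5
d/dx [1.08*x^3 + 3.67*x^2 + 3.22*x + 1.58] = 3.24*x^2 + 7.34*x + 3.22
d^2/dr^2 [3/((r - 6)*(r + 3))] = 6*((r - 6)^2 + (r - 6)*(r + 3) + (r + 3)^2)/((r - 6)^3*(r + 3)^3)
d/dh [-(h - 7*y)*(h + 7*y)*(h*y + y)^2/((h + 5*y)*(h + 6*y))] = y^2*(h + 1)*((h + 1)*(h - 7*y)*(h + 5*y)*(h + 7*y) + (h + 1)*(h - 7*y)*(h + 6*y)*(h + 7*y) + (h + 5*y)*(h + 6*y)*((-h + 7*y)*(h + 1) - (h + 1)*(h + 7*y) - 2*(h - 7*y)*(h + 7*y)))/((h + 5*y)^2*(h + 6*y)^2)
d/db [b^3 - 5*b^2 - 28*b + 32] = 3*b^2 - 10*b - 28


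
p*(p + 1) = p^2 + p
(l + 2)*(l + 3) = l^2 + 5*l + 6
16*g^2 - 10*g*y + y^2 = (-8*g + y)*(-2*g + y)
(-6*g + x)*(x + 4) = -6*g*x - 24*g + x^2 + 4*x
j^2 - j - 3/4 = (j - 3/2)*(j + 1/2)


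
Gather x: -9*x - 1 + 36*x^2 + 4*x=36*x^2 - 5*x - 1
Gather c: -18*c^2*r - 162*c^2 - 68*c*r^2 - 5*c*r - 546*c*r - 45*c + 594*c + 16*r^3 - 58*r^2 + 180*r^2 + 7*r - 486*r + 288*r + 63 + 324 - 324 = c^2*(-18*r - 162) + c*(-68*r^2 - 551*r + 549) + 16*r^3 + 122*r^2 - 191*r + 63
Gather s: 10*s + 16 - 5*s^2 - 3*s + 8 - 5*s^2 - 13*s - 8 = -10*s^2 - 6*s + 16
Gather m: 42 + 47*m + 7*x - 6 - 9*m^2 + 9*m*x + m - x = -9*m^2 + m*(9*x + 48) + 6*x + 36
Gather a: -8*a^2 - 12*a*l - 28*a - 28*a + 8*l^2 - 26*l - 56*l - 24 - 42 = -8*a^2 + a*(-12*l - 56) + 8*l^2 - 82*l - 66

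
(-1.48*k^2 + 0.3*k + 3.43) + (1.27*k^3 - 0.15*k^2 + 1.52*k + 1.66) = 1.27*k^3 - 1.63*k^2 + 1.82*k + 5.09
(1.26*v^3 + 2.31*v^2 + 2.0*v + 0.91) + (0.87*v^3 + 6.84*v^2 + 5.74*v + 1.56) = 2.13*v^3 + 9.15*v^2 + 7.74*v + 2.47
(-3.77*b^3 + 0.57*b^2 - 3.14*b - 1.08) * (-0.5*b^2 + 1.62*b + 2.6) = 1.885*b^5 - 6.3924*b^4 - 7.3086*b^3 - 3.0648*b^2 - 9.9136*b - 2.808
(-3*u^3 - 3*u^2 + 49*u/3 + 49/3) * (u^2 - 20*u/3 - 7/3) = -3*u^5 + 17*u^4 + 130*u^3/3 - 770*u^2/9 - 147*u - 343/9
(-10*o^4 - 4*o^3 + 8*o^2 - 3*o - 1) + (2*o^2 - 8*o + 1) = -10*o^4 - 4*o^3 + 10*o^2 - 11*o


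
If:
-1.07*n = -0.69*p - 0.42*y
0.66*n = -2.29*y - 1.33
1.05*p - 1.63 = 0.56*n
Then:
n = 1.01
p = 2.09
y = -0.87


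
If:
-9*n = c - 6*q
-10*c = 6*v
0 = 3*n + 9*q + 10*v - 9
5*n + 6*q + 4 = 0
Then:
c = -1152/1373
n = -310/1373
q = -657/1373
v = 1920/1373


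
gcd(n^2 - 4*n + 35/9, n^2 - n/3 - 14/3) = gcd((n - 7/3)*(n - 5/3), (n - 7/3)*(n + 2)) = n - 7/3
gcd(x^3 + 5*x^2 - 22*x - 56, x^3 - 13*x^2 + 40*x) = 1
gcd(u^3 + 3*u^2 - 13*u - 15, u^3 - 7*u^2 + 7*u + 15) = u^2 - 2*u - 3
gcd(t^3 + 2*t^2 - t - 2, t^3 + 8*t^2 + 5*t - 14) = t^2 + t - 2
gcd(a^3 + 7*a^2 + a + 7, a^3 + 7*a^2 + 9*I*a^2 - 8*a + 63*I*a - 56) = a^2 + a*(7 + I) + 7*I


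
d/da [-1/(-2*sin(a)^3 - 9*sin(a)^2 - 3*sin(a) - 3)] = 3*(-6*sin(a) + cos(2*a) - 2)*cos(a)/(2*sin(a)^3 + 9*sin(a)^2 + 3*sin(a) + 3)^2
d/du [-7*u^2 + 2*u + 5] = 2 - 14*u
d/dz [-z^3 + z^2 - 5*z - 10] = -3*z^2 + 2*z - 5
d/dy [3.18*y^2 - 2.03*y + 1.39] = 6.36*y - 2.03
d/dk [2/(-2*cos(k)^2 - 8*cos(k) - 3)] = -8*(cos(k) + 2)*sin(k)/(8*cos(k) + cos(2*k) + 4)^2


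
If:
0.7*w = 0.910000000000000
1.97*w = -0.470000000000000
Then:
No Solution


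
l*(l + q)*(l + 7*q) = l^3 + 8*l^2*q + 7*l*q^2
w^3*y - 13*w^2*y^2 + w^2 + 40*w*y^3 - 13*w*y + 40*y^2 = (w - 8*y)*(w - 5*y)*(w*y + 1)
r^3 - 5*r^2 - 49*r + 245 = (r - 7)*(r - 5)*(r + 7)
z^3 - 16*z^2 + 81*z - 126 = (z - 7)*(z - 6)*(z - 3)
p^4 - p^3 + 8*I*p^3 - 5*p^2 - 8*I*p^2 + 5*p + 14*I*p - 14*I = (p - 1)*(p - I)*(p + 2*I)*(p + 7*I)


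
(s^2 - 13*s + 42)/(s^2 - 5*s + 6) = (s^2 - 13*s + 42)/(s^2 - 5*s + 6)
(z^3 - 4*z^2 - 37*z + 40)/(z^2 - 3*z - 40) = z - 1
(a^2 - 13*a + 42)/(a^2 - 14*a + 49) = (a - 6)/(a - 7)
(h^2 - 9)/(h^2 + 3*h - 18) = (h + 3)/(h + 6)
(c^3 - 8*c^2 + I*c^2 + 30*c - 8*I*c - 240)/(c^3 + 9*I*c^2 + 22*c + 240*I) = (c - 8)/(c + 8*I)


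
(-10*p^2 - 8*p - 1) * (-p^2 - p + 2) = 10*p^4 + 18*p^3 - 11*p^2 - 15*p - 2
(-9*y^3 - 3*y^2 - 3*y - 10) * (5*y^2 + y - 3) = -45*y^5 - 24*y^4 + 9*y^3 - 44*y^2 - y + 30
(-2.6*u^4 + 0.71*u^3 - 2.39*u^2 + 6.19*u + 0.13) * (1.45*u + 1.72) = -3.77*u^5 - 3.4425*u^4 - 2.2443*u^3 + 4.8647*u^2 + 10.8353*u + 0.2236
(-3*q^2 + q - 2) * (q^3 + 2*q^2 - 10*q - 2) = -3*q^5 - 5*q^4 + 30*q^3 - 8*q^2 + 18*q + 4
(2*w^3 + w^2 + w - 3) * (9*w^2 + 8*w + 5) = 18*w^5 + 25*w^4 + 27*w^3 - 14*w^2 - 19*w - 15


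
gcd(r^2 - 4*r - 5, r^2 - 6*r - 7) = r + 1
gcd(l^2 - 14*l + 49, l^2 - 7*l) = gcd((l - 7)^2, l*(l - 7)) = l - 7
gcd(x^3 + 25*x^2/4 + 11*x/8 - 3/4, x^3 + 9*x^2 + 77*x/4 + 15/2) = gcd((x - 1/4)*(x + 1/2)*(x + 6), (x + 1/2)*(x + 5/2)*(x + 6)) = x^2 + 13*x/2 + 3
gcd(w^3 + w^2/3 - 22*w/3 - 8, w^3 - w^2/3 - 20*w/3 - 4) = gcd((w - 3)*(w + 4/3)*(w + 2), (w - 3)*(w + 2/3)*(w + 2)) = w^2 - w - 6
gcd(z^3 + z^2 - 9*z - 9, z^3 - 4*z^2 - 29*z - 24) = z^2 + 4*z + 3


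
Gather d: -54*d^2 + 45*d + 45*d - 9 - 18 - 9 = -54*d^2 + 90*d - 36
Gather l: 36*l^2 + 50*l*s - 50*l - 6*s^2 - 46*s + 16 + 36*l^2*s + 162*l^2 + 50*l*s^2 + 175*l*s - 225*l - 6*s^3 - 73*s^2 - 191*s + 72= l^2*(36*s + 198) + l*(50*s^2 + 225*s - 275) - 6*s^3 - 79*s^2 - 237*s + 88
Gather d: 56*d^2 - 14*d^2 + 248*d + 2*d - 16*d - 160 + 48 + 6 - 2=42*d^2 + 234*d - 108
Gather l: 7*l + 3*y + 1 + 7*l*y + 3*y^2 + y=l*(7*y + 7) + 3*y^2 + 4*y + 1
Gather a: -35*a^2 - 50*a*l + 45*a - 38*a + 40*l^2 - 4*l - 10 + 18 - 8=-35*a^2 + a*(7 - 50*l) + 40*l^2 - 4*l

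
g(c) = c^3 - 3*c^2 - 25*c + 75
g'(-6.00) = 119.00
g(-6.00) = -99.00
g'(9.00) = 164.00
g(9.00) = 336.00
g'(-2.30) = 4.67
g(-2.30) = 104.46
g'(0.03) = -25.18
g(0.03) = 74.25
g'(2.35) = -22.53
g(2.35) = 12.66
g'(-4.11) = 50.34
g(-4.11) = 57.65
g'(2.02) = -24.88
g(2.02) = 20.50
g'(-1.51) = -9.10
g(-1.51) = 102.47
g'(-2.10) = 0.83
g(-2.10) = 105.01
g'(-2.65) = 11.97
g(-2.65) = 101.57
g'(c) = 3*c^2 - 6*c - 25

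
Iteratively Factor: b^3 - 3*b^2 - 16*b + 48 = (b + 4)*(b^2 - 7*b + 12) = (b - 3)*(b + 4)*(b - 4)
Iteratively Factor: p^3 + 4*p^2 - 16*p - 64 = (p - 4)*(p^2 + 8*p + 16) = (p - 4)*(p + 4)*(p + 4)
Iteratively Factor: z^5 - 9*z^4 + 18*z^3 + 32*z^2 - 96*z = (z - 3)*(z^4 - 6*z^3 + 32*z) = (z - 3)*(z + 2)*(z^3 - 8*z^2 + 16*z) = (z - 4)*(z - 3)*(z + 2)*(z^2 - 4*z) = z*(z - 4)*(z - 3)*(z + 2)*(z - 4)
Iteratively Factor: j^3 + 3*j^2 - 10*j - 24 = (j + 4)*(j^2 - j - 6) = (j + 2)*(j + 4)*(j - 3)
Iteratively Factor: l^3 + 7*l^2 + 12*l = (l)*(l^2 + 7*l + 12) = l*(l + 3)*(l + 4)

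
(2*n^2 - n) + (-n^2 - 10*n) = n^2 - 11*n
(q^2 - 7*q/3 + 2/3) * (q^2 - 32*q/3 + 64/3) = q^4 - 13*q^3 + 422*q^2/9 - 512*q/9 + 128/9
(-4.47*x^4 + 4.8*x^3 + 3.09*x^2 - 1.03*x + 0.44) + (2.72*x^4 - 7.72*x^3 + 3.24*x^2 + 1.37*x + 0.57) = -1.75*x^4 - 2.92*x^3 + 6.33*x^2 + 0.34*x + 1.01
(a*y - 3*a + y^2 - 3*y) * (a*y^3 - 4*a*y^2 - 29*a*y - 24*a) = a^2*y^4 - 7*a^2*y^3 - 17*a^2*y^2 + 63*a^2*y + 72*a^2 + a*y^5 - 7*a*y^4 - 17*a*y^3 + 63*a*y^2 + 72*a*y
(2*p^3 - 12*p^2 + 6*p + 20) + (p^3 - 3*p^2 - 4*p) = 3*p^3 - 15*p^2 + 2*p + 20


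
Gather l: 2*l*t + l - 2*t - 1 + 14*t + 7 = l*(2*t + 1) + 12*t + 6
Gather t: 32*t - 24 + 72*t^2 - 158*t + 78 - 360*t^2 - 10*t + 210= -288*t^2 - 136*t + 264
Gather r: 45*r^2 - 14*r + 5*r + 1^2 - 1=45*r^2 - 9*r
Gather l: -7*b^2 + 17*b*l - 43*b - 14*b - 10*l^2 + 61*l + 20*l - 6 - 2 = -7*b^2 - 57*b - 10*l^2 + l*(17*b + 81) - 8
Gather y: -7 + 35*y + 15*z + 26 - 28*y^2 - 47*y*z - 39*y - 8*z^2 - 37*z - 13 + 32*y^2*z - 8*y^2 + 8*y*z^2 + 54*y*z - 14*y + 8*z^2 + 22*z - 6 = y^2*(32*z - 36) + y*(8*z^2 + 7*z - 18)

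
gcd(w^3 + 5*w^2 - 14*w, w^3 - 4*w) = w^2 - 2*w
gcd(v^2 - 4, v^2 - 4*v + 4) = v - 2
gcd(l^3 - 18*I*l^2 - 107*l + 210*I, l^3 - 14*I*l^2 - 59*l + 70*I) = l^2 - 12*I*l - 35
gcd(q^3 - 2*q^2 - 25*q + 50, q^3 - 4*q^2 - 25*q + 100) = q^2 - 25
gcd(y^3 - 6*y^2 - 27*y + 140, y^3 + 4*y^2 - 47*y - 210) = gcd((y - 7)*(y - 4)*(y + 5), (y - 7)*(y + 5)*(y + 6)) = y^2 - 2*y - 35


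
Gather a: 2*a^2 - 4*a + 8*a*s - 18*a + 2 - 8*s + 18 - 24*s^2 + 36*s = 2*a^2 + a*(8*s - 22) - 24*s^2 + 28*s + 20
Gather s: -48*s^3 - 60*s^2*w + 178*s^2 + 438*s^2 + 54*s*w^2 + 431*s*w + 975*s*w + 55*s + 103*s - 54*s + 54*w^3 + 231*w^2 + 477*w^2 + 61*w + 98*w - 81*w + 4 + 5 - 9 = -48*s^3 + s^2*(616 - 60*w) + s*(54*w^2 + 1406*w + 104) + 54*w^3 + 708*w^2 + 78*w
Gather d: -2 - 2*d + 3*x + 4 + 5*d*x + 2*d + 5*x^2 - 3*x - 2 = 5*d*x + 5*x^2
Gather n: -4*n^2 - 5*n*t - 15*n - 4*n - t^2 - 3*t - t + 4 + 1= -4*n^2 + n*(-5*t - 19) - t^2 - 4*t + 5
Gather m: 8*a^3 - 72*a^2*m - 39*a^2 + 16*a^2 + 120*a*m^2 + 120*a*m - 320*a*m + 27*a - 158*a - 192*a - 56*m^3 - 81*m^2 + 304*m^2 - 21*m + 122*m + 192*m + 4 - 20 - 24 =8*a^3 - 23*a^2 - 323*a - 56*m^3 + m^2*(120*a + 223) + m*(-72*a^2 - 200*a + 293) - 40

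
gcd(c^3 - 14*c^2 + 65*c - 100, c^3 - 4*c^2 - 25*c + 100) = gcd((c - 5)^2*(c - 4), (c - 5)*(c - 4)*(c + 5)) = c^2 - 9*c + 20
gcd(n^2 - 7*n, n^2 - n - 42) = n - 7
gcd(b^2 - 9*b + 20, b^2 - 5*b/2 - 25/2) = b - 5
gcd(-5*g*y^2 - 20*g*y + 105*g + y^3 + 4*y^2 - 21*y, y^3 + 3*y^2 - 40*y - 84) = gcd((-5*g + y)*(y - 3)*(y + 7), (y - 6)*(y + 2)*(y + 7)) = y + 7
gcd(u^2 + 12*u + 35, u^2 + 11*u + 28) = u + 7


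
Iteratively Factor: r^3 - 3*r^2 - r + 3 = (r - 3)*(r^2 - 1) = (r - 3)*(r + 1)*(r - 1)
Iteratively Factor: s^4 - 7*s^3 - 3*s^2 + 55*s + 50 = (s + 1)*(s^3 - 8*s^2 + 5*s + 50) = (s + 1)*(s + 2)*(s^2 - 10*s + 25) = (s - 5)*(s + 1)*(s + 2)*(s - 5)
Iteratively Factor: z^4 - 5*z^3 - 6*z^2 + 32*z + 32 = (z + 1)*(z^3 - 6*z^2 + 32) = (z - 4)*(z + 1)*(z^2 - 2*z - 8) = (z - 4)*(z + 1)*(z + 2)*(z - 4)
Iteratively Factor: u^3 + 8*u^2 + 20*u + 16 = (u + 4)*(u^2 + 4*u + 4) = (u + 2)*(u + 4)*(u + 2)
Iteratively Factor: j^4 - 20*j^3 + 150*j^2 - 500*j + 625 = (j - 5)*(j^3 - 15*j^2 + 75*j - 125) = (j - 5)^2*(j^2 - 10*j + 25) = (j - 5)^3*(j - 5)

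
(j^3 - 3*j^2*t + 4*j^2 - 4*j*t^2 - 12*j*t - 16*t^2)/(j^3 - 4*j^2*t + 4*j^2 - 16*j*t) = (j + t)/j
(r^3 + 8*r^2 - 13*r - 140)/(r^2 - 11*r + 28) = (r^2 + 12*r + 35)/(r - 7)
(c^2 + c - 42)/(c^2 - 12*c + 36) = (c + 7)/(c - 6)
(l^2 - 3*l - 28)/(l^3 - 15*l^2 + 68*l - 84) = (l + 4)/(l^2 - 8*l + 12)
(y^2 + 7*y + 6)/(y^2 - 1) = (y + 6)/(y - 1)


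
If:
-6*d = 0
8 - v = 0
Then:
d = 0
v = 8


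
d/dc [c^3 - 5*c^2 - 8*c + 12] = 3*c^2 - 10*c - 8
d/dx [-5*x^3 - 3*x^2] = 3*x*(-5*x - 2)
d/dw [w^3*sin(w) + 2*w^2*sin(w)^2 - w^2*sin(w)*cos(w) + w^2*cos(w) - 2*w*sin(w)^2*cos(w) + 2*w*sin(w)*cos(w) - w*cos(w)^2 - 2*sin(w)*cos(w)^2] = w^3*cos(w) + 2*w^2*sin(w) + 2*w^2*sin(2*w) - w^2*cos(2*w) + w*sin(w)/2 - 3*w*sin(3*w)/2 + 2*w*cos(w) + 2*w + sin(2*w) - cos(w) - cos(2*w)/2 - cos(3*w) - 1/2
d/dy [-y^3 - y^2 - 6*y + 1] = -3*y^2 - 2*y - 6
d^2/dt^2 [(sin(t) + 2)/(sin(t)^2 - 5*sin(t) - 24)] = (sin(t)^5 + 13*sin(t)^4 + 112*sin(t)^3 + 110*sin(t)^2 + 252*sin(t) + 44)/(-sin(t)^2 + 5*sin(t) + 24)^3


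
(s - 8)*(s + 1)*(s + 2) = s^3 - 5*s^2 - 22*s - 16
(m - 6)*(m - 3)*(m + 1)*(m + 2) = m^4 - 6*m^3 - 7*m^2 + 36*m + 36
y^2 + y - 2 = (y - 1)*(y + 2)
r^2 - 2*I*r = r*(r - 2*I)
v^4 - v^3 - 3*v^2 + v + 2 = (v - 2)*(v - 1)*(v + 1)^2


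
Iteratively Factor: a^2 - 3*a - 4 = (a + 1)*(a - 4)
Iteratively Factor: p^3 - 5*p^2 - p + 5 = (p + 1)*(p^2 - 6*p + 5) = (p - 1)*(p + 1)*(p - 5)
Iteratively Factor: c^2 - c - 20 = (c + 4)*(c - 5)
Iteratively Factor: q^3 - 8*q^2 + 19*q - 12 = (q - 4)*(q^2 - 4*q + 3) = (q - 4)*(q - 3)*(q - 1)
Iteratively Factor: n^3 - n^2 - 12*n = (n + 3)*(n^2 - 4*n) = (n - 4)*(n + 3)*(n)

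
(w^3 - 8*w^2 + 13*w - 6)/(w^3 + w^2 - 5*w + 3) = (w - 6)/(w + 3)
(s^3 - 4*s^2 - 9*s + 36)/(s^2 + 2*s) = (s^3 - 4*s^2 - 9*s + 36)/(s*(s + 2))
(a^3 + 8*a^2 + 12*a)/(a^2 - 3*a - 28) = a*(a^2 + 8*a + 12)/(a^2 - 3*a - 28)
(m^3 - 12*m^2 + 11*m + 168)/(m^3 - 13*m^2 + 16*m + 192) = (m - 7)/(m - 8)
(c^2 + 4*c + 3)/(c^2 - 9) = (c + 1)/(c - 3)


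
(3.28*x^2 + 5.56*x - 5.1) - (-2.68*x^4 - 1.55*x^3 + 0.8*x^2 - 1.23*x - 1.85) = 2.68*x^4 + 1.55*x^3 + 2.48*x^2 + 6.79*x - 3.25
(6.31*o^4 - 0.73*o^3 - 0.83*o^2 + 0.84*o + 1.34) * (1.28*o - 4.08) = 8.0768*o^5 - 26.6792*o^4 + 1.916*o^3 + 4.4616*o^2 - 1.712*o - 5.4672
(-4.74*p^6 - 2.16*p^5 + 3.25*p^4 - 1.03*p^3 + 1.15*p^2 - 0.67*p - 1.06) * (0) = 0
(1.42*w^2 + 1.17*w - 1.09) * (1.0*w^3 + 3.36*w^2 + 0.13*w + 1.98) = 1.42*w^5 + 5.9412*w^4 + 3.0258*w^3 - 0.698700000000001*w^2 + 2.1749*w - 2.1582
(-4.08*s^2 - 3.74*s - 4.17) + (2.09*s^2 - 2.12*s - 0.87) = -1.99*s^2 - 5.86*s - 5.04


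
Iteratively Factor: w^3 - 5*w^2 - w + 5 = (w + 1)*(w^2 - 6*w + 5) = (w - 5)*(w + 1)*(w - 1)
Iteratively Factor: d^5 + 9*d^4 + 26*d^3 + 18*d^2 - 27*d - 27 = (d + 3)*(d^4 + 6*d^3 + 8*d^2 - 6*d - 9) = (d + 1)*(d + 3)*(d^3 + 5*d^2 + 3*d - 9) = (d - 1)*(d + 1)*(d + 3)*(d^2 + 6*d + 9) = (d - 1)*(d + 1)*(d + 3)^2*(d + 3)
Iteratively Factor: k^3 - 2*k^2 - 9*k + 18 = (k - 3)*(k^2 + k - 6) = (k - 3)*(k - 2)*(k + 3)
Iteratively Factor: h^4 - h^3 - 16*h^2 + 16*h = (h - 1)*(h^3 - 16*h) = (h - 1)*(h + 4)*(h^2 - 4*h) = (h - 4)*(h - 1)*(h + 4)*(h)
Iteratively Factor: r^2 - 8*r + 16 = (r - 4)*(r - 4)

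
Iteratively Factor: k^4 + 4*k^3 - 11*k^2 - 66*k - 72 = (k - 4)*(k^3 + 8*k^2 + 21*k + 18) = (k - 4)*(k + 3)*(k^2 + 5*k + 6) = (k - 4)*(k + 2)*(k + 3)*(k + 3)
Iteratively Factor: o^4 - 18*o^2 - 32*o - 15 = (o - 5)*(o^3 + 5*o^2 + 7*o + 3) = (o - 5)*(o + 3)*(o^2 + 2*o + 1) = (o - 5)*(o + 1)*(o + 3)*(o + 1)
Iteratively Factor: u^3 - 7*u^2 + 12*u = (u - 3)*(u^2 - 4*u) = (u - 4)*(u - 3)*(u)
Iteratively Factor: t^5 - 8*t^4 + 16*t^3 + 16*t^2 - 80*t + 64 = (t - 2)*(t^4 - 6*t^3 + 4*t^2 + 24*t - 32) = (t - 2)^2*(t^3 - 4*t^2 - 4*t + 16) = (t - 2)^2*(t + 2)*(t^2 - 6*t + 8) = (t - 4)*(t - 2)^2*(t + 2)*(t - 2)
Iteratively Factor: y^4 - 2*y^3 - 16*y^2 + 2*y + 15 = (y - 1)*(y^3 - y^2 - 17*y - 15) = (y - 5)*(y - 1)*(y^2 + 4*y + 3) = (y - 5)*(y - 1)*(y + 3)*(y + 1)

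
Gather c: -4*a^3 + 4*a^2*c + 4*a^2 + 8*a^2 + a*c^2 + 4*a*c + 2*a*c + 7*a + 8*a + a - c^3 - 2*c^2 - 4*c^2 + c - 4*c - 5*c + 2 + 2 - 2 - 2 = -4*a^3 + 12*a^2 + 16*a - c^3 + c^2*(a - 6) + c*(4*a^2 + 6*a - 8)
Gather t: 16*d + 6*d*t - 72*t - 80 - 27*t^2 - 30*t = 16*d - 27*t^2 + t*(6*d - 102) - 80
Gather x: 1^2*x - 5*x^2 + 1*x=-5*x^2 + 2*x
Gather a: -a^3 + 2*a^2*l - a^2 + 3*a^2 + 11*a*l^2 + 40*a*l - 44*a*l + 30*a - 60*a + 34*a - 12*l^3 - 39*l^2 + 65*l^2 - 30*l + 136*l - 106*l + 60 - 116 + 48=-a^3 + a^2*(2*l + 2) + a*(11*l^2 - 4*l + 4) - 12*l^3 + 26*l^2 - 8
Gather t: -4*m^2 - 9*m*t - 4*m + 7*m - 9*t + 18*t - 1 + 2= -4*m^2 + 3*m + t*(9 - 9*m) + 1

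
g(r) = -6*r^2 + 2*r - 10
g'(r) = 2 - 12*r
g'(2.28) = -25.36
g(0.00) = -10.00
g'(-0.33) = 5.96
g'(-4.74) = 58.88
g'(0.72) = -6.64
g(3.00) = -58.00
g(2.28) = -36.63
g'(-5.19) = 64.28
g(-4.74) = -154.29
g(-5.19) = -182.00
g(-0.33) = -11.31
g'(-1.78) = 23.36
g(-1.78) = -32.57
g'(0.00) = 2.00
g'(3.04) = -34.48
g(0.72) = -11.67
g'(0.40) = -2.80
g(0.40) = -10.16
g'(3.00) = -34.00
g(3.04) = -59.37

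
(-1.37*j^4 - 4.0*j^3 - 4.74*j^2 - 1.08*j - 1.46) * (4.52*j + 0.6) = -6.1924*j^5 - 18.902*j^4 - 23.8248*j^3 - 7.7256*j^2 - 7.2472*j - 0.876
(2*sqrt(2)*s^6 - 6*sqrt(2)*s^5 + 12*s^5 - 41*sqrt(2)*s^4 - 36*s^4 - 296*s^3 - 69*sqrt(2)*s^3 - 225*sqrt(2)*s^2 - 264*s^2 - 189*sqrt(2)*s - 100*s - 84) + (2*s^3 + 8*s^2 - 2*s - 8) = 2*sqrt(2)*s^6 - 6*sqrt(2)*s^5 + 12*s^5 - 41*sqrt(2)*s^4 - 36*s^4 - 294*s^3 - 69*sqrt(2)*s^3 - 225*sqrt(2)*s^2 - 256*s^2 - 189*sqrt(2)*s - 102*s - 92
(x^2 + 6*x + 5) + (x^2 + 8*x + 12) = 2*x^2 + 14*x + 17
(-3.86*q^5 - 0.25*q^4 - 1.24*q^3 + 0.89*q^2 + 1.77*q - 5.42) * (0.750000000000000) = -2.895*q^5 - 0.1875*q^4 - 0.93*q^3 + 0.6675*q^2 + 1.3275*q - 4.065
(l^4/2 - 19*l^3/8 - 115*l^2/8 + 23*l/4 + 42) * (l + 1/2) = l^5/2 - 17*l^4/8 - 249*l^3/16 - 23*l^2/16 + 359*l/8 + 21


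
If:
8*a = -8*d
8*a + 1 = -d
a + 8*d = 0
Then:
No Solution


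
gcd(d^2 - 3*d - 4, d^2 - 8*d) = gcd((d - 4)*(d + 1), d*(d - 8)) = 1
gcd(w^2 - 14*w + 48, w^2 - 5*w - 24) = w - 8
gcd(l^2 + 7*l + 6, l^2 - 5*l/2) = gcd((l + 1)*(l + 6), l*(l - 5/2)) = 1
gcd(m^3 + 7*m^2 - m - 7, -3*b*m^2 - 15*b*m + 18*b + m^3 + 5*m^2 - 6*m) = m - 1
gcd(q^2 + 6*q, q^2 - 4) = 1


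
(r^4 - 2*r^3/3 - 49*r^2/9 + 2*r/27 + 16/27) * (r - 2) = r^5 - 8*r^4/3 - 37*r^3/9 + 296*r^2/27 + 4*r/9 - 32/27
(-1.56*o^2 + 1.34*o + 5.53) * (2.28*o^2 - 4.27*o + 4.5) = -3.5568*o^4 + 9.7164*o^3 - 0.133400000000001*o^2 - 17.5831*o + 24.885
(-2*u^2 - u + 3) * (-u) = 2*u^3 + u^2 - 3*u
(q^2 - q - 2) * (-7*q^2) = -7*q^4 + 7*q^3 + 14*q^2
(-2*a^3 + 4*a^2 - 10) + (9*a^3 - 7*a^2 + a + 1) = 7*a^3 - 3*a^2 + a - 9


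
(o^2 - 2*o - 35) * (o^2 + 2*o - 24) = o^4 - 63*o^2 - 22*o + 840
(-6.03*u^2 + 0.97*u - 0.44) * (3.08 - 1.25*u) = 7.5375*u^3 - 19.7849*u^2 + 3.5376*u - 1.3552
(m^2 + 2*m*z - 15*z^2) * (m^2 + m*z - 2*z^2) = m^4 + 3*m^3*z - 15*m^2*z^2 - 19*m*z^3 + 30*z^4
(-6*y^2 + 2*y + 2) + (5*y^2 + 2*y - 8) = -y^2 + 4*y - 6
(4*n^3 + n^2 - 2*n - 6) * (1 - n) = -4*n^4 + 3*n^3 + 3*n^2 + 4*n - 6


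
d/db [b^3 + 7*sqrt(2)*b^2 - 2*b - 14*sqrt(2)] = 3*b^2 + 14*sqrt(2)*b - 2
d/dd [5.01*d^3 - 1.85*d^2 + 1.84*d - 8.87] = 15.03*d^2 - 3.7*d + 1.84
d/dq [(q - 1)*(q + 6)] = 2*q + 5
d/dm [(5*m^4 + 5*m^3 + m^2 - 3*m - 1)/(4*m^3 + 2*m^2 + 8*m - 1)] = (20*m^6 + 20*m^5 + 126*m^4 + 84*m^3 + 11*m^2 + 2*m + 11)/(16*m^6 + 16*m^5 + 68*m^4 + 24*m^3 + 60*m^2 - 16*m + 1)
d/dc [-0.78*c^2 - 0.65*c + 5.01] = -1.56*c - 0.65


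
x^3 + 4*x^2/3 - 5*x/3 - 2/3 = (x - 1)*(x + 1/3)*(x + 2)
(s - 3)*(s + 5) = s^2 + 2*s - 15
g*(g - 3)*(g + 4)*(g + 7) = g^4 + 8*g^3 - 5*g^2 - 84*g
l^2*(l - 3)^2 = l^4 - 6*l^3 + 9*l^2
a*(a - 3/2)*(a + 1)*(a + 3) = a^4 + 5*a^3/2 - 3*a^2 - 9*a/2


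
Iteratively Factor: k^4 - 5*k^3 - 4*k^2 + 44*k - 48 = (k - 2)*(k^3 - 3*k^2 - 10*k + 24) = (k - 2)^2*(k^2 - k - 12) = (k - 2)^2*(k + 3)*(k - 4)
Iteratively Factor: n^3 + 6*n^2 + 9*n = (n)*(n^2 + 6*n + 9) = n*(n + 3)*(n + 3)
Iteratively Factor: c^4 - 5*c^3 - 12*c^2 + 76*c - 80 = (c + 4)*(c^3 - 9*c^2 + 24*c - 20) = (c - 5)*(c + 4)*(c^2 - 4*c + 4) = (c - 5)*(c - 2)*(c + 4)*(c - 2)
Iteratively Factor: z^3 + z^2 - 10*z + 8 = (z - 2)*(z^2 + 3*z - 4) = (z - 2)*(z + 4)*(z - 1)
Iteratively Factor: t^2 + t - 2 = (t - 1)*(t + 2)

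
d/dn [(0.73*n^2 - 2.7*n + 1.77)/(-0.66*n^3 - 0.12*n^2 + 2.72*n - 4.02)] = (0.4818*n^4 - 3.564*n^3 + 5.1662*n^2 - 5.4444*n + 6.0396)/(0.4356*n^6 + 0.1584*n^5 - 3.576*n^4 + 4.6536*n^3 + 8.3632*n^2 - 21.8688*n + 16.1604)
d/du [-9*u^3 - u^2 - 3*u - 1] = -27*u^2 - 2*u - 3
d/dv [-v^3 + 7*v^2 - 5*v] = -3*v^2 + 14*v - 5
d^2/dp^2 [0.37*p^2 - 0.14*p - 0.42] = 0.740000000000000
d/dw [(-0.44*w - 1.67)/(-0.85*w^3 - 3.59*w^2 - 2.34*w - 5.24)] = (0.374*w^3 + 1.5796*w^2 + 1.0296*w - (0.44*w + 1.67)*(2.55*w^2 + 7.18*w + 2.34) + 2.3056)/(0.85*w^3 + 3.59*w^2 + 2.34*w + 5.24)^2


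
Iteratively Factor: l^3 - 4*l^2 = (l)*(l^2 - 4*l) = l*(l - 4)*(l)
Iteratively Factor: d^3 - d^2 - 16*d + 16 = (d - 1)*(d^2 - 16) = (d - 1)*(d + 4)*(d - 4)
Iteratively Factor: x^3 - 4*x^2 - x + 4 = (x + 1)*(x^2 - 5*x + 4) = (x - 4)*(x + 1)*(x - 1)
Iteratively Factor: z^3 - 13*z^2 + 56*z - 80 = (z - 4)*(z^2 - 9*z + 20) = (z - 5)*(z - 4)*(z - 4)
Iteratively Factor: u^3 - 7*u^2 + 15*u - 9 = (u - 3)*(u^2 - 4*u + 3) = (u - 3)*(u - 1)*(u - 3)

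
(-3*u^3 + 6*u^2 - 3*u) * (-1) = 3*u^3 - 6*u^2 + 3*u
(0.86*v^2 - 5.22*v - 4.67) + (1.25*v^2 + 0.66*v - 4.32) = 2.11*v^2 - 4.56*v - 8.99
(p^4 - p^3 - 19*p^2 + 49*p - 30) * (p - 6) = p^5 - 7*p^4 - 13*p^3 + 163*p^2 - 324*p + 180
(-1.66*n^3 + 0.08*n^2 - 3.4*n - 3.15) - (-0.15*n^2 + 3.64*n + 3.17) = -1.66*n^3 + 0.23*n^2 - 7.04*n - 6.32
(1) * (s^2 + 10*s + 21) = s^2 + 10*s + 21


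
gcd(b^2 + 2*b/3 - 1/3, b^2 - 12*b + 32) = 1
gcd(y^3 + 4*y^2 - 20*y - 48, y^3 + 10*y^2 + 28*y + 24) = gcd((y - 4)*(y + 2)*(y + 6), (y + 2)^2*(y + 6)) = y^2 + 8*y + 12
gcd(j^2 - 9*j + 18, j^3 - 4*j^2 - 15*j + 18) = j - 6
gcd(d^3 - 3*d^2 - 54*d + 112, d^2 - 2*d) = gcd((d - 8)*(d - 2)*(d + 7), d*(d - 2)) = d - 2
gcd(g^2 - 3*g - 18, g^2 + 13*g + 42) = 1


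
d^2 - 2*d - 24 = (d - 6)*(d + 4)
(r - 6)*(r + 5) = r^2 - r - 30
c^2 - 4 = (c - 2)*(c + 2)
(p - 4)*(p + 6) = p^2 + 2*p - 24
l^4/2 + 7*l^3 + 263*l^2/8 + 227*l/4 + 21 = (l/2 + 1/4)*(l + 7/2)*(l + 4)*(l + 6)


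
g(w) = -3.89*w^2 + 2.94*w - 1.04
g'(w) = 2.94 - 7.78*w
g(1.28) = -3.65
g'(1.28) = -7.02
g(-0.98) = -7.66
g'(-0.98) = 10.56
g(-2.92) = -42.79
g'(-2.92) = 25.66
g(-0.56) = -3.91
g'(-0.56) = 7.30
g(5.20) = -90.94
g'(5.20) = -37.52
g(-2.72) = -37.82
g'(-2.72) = 24.10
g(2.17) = -12.98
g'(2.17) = -13.94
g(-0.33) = -2.43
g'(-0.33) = 5.51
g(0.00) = -1.04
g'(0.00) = 2.94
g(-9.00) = -342.59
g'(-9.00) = 72.96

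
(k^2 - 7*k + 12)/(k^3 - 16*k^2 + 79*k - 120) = (k - 4)/(k^2 - 13*k + 40)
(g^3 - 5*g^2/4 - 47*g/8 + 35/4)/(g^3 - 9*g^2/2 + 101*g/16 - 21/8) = 2*(2*g + 5)/(4*g - 3)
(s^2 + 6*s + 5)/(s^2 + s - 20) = (s + 1)/(s - 4)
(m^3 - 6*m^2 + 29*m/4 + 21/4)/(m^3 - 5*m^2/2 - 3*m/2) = (m - 7/2)/m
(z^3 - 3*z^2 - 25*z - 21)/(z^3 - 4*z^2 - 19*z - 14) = (z + 3)/(z + 2)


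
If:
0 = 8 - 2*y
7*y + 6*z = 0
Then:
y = 4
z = -14/3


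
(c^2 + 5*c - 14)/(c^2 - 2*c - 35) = (-c^2 - 5*c + 14)/(-c^2 + 2*c + 35)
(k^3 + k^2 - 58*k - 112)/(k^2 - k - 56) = k + 2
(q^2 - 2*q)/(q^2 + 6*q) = (q - 2)/(q + 6)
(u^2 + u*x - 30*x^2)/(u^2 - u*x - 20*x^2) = (u + 6*x)/(u + 4*x)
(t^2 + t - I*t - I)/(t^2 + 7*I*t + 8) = (t + 1)/(t + 8*I)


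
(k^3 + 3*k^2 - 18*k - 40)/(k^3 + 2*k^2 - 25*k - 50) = (k - 4)/(k - 5)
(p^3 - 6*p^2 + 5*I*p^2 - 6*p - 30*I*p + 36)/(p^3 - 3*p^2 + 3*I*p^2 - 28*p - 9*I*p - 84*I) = (p^2 + 2*p*(-3 + I) - 12*I)/(p^2 - 3*p - 28)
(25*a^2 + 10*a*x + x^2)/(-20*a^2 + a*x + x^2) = (5*a + x)/(-4*a + x)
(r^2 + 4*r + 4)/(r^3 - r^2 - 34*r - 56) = (r + 2)/(r^2 - 3*r - 28)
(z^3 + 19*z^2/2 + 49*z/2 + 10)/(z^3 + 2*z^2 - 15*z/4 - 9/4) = 2*(z^2 + 9*z + 20)/(2*z^2 + 3*z - 9)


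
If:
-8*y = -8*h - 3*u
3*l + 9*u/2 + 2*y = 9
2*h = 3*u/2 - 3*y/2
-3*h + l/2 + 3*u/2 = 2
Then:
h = -1/2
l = 33/5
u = -28/15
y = -6/5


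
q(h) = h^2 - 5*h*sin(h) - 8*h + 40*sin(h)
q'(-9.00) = -101.39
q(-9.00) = 117.97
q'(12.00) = 1.81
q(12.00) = 58.73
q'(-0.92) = 21.16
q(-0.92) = -27.28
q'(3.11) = -26.38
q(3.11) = -14.44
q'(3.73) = -15.52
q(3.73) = -27.78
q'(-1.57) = -6.10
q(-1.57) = -32.83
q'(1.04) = 7.38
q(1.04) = 22.77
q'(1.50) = -7.69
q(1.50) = 22.67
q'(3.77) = -14.63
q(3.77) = -28.38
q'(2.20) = -24.71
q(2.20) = 10.69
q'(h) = -5*h*cos(h) + 2*h - 5*sin(h) + 40*cos(h) - 8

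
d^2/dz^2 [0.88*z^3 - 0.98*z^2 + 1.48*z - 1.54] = 5.28*z - 1.96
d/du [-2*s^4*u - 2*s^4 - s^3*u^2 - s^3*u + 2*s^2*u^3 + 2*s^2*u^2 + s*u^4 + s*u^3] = s*(-2*s^3 - 2*s^2*u - s^2 + 6*s*u^2 + 4*s*u + 4*u^3 + 3*u^2)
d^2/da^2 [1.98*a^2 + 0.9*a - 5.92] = 3.96000000000000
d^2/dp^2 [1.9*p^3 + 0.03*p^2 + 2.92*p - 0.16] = 11.4*p + 0.06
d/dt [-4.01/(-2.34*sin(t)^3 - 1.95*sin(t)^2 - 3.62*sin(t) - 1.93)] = (-15.639*sin(t) + 14.0751*cos(2*t) - 28.5913)*cos(t)/(2.34*sin(t)^3 + 1.95*sin(t)^2 + 3.62*sin(t) + 1.93)^2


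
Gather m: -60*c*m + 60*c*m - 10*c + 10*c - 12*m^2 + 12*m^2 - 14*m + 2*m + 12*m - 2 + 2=0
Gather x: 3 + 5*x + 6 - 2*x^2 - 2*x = -2*x^2 + 3*x + 9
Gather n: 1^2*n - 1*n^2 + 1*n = -n^2 + 2*n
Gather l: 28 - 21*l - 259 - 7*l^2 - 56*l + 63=-7*l^2 - 77*l - 168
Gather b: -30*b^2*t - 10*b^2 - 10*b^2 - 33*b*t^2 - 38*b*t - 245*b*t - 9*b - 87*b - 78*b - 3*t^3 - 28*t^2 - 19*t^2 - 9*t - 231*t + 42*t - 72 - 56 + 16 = b^2*(-30*t - 20) + b*(-33*t^2 - 283*t - 174) - 3*t^3 - 47*t^2 - 198*t - 112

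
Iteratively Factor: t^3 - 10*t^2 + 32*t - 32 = (t - 4)*(t^2 - 6*t + 8) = (t - 4)*(t - 2)*(t - 4)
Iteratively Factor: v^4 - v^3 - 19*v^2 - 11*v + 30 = (v + 3)*(v^3 - 4*v^2 - 7*v + 10) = (v - 1)*(v + 3)*(v^2 - 3*v - 10) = (v - 5)*(v - 1)*(v + 3)*(v + 2)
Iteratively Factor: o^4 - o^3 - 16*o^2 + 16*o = (o - 1)*(o^3 - 16*o) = o*(o - 1)*(o^2 - 16) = o*(o - 4)*(o - 1)*(o + 4)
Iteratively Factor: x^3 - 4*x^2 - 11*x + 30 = (x - 2)*(x^2 - 2*x - 15) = (x - 5)*(x - 2)*(x + 3)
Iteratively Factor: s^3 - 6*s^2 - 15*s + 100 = (s - 5)*(s^2 - s - 20) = (s - 5)*(s + 4)*(s - 5)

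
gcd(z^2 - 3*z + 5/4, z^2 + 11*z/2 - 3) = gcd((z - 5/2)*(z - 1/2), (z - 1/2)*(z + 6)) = z - 1/2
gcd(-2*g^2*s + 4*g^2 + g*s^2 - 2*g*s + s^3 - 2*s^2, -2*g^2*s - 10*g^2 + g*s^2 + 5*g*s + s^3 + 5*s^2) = -2*g^2 + g*s + s^2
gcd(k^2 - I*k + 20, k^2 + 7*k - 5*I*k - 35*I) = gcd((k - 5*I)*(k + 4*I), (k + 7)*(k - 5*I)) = k - 5*I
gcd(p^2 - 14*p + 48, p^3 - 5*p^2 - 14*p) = 1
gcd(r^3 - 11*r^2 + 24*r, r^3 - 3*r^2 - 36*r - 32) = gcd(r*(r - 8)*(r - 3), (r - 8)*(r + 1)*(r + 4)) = r - 8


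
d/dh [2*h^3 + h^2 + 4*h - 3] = 6*h^2 + 2*h + 4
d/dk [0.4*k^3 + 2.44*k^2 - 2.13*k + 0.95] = 1.2*k^2 + 4.88*k - 2.13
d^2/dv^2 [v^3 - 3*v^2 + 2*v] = 6*v - 6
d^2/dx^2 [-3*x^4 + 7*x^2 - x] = 14 - 36*x^2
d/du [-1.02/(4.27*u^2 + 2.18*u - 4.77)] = (8.7108*u + 2.2236)/(4.27*u^2 + 2.18*u - 4.77)^2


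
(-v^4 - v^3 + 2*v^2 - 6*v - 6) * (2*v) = -2*v^5 - 2*v^4 + 4*v^3 - 12*v^2 - 12*v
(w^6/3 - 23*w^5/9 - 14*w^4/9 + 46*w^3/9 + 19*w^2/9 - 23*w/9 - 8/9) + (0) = w^6/3 - 23*w^5/9 - 14*w^4/9 + 46*w^3/9 + 19*w^2/9 - 23*w/9 - 8/9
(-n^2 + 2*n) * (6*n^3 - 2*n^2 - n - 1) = -6*n^5 + 14*n^4 - 3*n^3 - n^2 - 2*n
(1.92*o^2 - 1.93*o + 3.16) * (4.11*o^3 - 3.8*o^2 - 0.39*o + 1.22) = 7.8912*o^5 - 15.2283*o^4 + 19.5728*o^3 - 8.9129*o^2 - 3.587*o + 3.8552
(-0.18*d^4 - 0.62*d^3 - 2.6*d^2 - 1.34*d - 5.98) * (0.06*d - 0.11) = -0.0108*d^5 - 0.0174*d^4 - 0.0878*d^3 + 0.2056*d^2 - 0.2114*d + 0.6578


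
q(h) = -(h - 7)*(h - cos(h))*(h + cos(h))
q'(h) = -(1 - sin(h))*(h - 7)*(h - cos(h)) - (h - 7)*(h + cos(h))*(sin(h) + 1) - (h - cos(h))*(h + cos(h)) = -3*h^2 - h*sin(2*h) + 14*h + 7*sin(2*h) + cos(h)^2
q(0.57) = -2.47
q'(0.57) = 13.56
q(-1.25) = 12.07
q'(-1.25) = -27.03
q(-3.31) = 102.94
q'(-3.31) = -81.64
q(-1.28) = 12.89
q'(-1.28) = -27.30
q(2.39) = 23.87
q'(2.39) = 12.26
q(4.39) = 50.04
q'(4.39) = 5.31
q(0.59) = -2.19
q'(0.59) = 13.83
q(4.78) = 50.71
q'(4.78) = -1.92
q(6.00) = 35.08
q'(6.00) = -23.61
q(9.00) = -160.34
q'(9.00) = -114.67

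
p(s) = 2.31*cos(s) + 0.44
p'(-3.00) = 0.33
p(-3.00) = -1.85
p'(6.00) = 0.65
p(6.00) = 2.66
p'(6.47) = -0.43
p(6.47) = 2.71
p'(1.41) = -2.28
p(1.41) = 0.81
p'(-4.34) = -2.15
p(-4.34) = -0.40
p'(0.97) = -1.91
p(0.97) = 1.75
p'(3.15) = 0.02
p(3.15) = -1.87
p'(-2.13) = 1.96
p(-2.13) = -0.79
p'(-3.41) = -0.61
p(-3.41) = -1.79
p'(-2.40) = 1.56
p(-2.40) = -1.26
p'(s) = -2.31*sin(s)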